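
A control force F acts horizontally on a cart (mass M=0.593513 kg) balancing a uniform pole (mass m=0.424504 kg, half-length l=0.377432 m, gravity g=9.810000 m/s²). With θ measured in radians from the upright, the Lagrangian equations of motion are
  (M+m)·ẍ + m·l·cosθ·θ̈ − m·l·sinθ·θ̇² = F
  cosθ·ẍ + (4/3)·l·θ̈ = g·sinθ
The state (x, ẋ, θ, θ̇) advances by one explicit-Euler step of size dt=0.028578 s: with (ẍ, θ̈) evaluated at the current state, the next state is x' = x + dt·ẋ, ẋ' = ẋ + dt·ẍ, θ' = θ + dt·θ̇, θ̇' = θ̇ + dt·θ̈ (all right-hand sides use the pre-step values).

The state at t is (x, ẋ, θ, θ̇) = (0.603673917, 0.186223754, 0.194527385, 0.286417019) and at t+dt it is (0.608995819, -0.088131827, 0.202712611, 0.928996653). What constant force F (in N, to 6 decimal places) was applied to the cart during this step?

F = -6.241097 N

ẍ = (ẋ'−ẋ)/dt = (-0.088131827−0.186223754)/0.028578 = -9.600237
θ̈ = (θ̇'−θ̇)/dt = (0.928996653−0.286417019)/0.028578 = 22.485116
sinθ=0.193303, cosθ=0.981139
F = (M+m)·ẍ + m·l·cosθ·θ̈ − m·l·sinθ·θ̇² = -9.773205 + 3.534648 − 0.002541 = -6.241097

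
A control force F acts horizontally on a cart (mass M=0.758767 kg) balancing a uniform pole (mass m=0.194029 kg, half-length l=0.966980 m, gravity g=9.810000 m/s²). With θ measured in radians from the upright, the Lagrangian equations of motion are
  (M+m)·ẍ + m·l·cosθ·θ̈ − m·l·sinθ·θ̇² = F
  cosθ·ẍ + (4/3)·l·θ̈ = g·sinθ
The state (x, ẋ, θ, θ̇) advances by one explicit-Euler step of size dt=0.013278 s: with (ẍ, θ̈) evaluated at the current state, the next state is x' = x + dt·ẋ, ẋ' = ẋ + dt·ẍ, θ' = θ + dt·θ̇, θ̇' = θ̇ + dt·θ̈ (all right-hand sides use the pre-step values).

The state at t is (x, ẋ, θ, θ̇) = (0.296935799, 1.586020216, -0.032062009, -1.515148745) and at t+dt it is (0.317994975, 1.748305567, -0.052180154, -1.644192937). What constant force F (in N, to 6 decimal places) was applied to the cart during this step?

F = 9.836501 N

ẍ = (ẋ'−ẋ)/dt = (1.748305567−1.586020216)/0.013278 = 12.222123
θ̈ = (θ̇'−θ̇)/dt = (-1.644192937−-1.515148745)/0.013278 = -9.718647
sinθ=-0.032057, cosθ=0.999486
F = (M+m)·ẍ + m·l·cosθ·θ̈ − m·l·sinθ·θ̇² = 11.645190 + -1.822496 − -0.013807 = 9.836501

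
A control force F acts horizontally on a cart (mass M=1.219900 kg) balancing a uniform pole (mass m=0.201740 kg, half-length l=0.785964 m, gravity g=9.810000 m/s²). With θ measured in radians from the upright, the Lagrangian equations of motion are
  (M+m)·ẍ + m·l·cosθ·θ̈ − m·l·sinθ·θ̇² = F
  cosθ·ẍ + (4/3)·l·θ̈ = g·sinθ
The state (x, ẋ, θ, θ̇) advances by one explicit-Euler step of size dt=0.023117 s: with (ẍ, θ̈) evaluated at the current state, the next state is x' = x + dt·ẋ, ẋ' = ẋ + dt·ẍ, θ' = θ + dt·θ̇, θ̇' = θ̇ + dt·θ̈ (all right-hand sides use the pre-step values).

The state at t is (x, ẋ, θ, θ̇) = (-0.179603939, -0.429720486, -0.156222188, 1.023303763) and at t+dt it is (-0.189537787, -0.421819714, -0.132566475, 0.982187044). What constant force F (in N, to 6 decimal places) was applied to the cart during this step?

ẍ = (ẋ'−ẋ)/dt = (-0.421819714−-0.429720486)/0.023117 = 0.341773
θ̈ = (θ̇'−θ̇)/dt = (0.982187044−1.023303763)/0.023117 = -1.778636
sinθ=-0.155588, cosθ=0.987822
F = (M+m)·ẍ + m·l·cosθ·θ̈ − m·l·sinθ·θ̇² = 0.485878 + -0.278587 − -0.025833 = 0.233125

F = 0.233125 N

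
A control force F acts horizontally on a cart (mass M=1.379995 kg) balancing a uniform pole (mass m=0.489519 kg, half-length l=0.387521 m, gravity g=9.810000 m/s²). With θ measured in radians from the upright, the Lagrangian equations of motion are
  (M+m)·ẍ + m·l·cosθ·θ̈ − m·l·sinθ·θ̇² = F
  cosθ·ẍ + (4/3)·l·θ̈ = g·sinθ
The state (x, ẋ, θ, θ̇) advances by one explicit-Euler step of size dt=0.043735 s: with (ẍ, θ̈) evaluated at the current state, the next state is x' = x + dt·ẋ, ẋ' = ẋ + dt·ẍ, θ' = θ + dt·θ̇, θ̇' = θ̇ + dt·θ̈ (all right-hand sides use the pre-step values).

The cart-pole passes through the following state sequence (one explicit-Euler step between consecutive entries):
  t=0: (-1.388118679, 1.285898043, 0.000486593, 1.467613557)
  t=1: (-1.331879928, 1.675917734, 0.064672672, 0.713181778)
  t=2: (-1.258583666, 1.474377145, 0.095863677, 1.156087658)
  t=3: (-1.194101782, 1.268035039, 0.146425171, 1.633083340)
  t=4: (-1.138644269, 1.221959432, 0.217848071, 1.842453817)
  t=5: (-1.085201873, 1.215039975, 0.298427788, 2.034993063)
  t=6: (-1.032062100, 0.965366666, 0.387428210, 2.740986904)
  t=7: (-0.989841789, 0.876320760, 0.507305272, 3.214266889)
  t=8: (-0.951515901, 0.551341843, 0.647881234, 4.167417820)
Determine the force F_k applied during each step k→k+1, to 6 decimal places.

F_0 = 13.399422 N
F_1 = -6.704300 N
F_2 = -6.785200 N
F_3 = -1.144963 N
F_4 = 0.380433 N
F_5 = -7.976740 N
F_6 = -2.444163 N
F_7 = -11.230260 N

step 0→1:
  ẍ = (ẋ'−ẋ)/dt = (1.675917734−1.285898043)/0.043735 = 8.917793
  θ̈ = (θ̇'−θ̇)/dt = (0.713181778−1.467613557)/0.043735 = -17.250069
  sinθ=0.000487, cosθ=1.000000
  F = (M+m)·ẍ + m·l·cosθ·θ̈ − m·l·sinθ·θ̇² = 16.671939 + -3.272319 − 0.000199 = 13.399422
step 1→2:
  ẍ = (ẋ'−ẋ)/dt = (1.474377145−1.675917734)/0.043735 = -4.608222
  θ̈ = (θ̇'−θ̇)/dt = (1.156087658−0.713181778)/0.043735 = 10.127035
  sinθ=0.064628, cosθ=0.997909
  F = (M+m)·ẍ + m·l·cosθ·θ̈ − m·l·sinθ·θ̇² = -8.615136 + 1.917071 − 0.006236 = -6.704300
step 2→3:
  ẍ = (ẋ'−ẋ)/dt = (1.268035039−1.474377145)/0.043735 = -4.718009
  θ̈ = (θ̇'−θ̇)/dt = (1.633083340−1.156087658)/0.043735 = 10.906498
  sinθ=0.095717, cosθ=0.995409
  F = (M+m)·ẍ + m·l·cosθ·θ̈ − m·l·sinθ·θ̇² = -8.820383 + 2.059451 − 0.024268 = -6.785200
step 3→4:
  ẍ = (ẋ'−ẋ)/dt = (1.221959432−1.268035039)/0.043735 = -1.053518
  θ̈ = (θ̇'−θ̇)/dt = (1.842453817−1.633083340)/0.043735 = 4.787252
  sinθ=0.145902, cosθ=0.989299
  F = (M+m)·ẍ + m·l·cosθ·θ̈ − m·l·sinθ·θ̇² = -1.969567 + 0.898418 − 0.073815 = -1.144963
step 4→5:
  ẍ = (ẋ'−ẋ)/dt = (1.215039975−1.221959432)/0.043735 = -0.158213
  θ̈ = (θ̇'−θ̇)/dt = (2.034993063−1.842453817)/0.043735 = 4.402406
  sinθ=0.216129, cosθ=0.976365
  F = (M+m)·ẍ + m·l·cosθ·θ̈ − m·l·sinθ·θ̇² = -0.295782 + 0.815393 − 0.139178 = 0.380433
step 5→6:
  ẍ = (ẋ'−ẋ)/dt = (0.965366666−1.215039975)/0.043735 = -5.708776
  θ̈ = (θ̇'−θ̇)/dt = (2.740986904−2.034993063)/0.043735 = 16.142537
  sinθ=0.294018, cosθ=0.955800
  F = (M+m)·ẍ + m·l·cosθ·θ̈ − m·l·sinθ·θ̇² = -10.672636 + 2.926871 − 0.230975 = -7.976740
step 6→7:
  ẍ = (ẋ'−ẋ)/dt = (0.876320760−0.965366666)/0.043735 = -2.036033
  θ̈ = (θ̇'−θ̇)/dt = (3.214266889−2.740986904)/0.043735 = 10.821538
  sinθ=0.377808, cosθ=0.925884
  F = (M+m)·ẍ + m·l·cosθ·θ̈ − m·l·sinθ·θ̇² = -3.806392 + 1.900686 − 0.538456 = -2.444163
step 7→8:
  ẍ = (ẋ'−ẋ)/dt = (0.551341843−0.876320760)/0.043735 = -7.430637
  θ̈ = (θ̇'−θ̇)/dt = (4.167417820−3.214266889)/0.043735 = 21.793779
  sinθ=0.485824, cosθ=0.874057
  F = (M+m)·ẍ + m·l·cosθ·θ̈ − m·l·sinθ·θ̇² = -13.891680 + 3.613575 − 0.952154 = -11.230260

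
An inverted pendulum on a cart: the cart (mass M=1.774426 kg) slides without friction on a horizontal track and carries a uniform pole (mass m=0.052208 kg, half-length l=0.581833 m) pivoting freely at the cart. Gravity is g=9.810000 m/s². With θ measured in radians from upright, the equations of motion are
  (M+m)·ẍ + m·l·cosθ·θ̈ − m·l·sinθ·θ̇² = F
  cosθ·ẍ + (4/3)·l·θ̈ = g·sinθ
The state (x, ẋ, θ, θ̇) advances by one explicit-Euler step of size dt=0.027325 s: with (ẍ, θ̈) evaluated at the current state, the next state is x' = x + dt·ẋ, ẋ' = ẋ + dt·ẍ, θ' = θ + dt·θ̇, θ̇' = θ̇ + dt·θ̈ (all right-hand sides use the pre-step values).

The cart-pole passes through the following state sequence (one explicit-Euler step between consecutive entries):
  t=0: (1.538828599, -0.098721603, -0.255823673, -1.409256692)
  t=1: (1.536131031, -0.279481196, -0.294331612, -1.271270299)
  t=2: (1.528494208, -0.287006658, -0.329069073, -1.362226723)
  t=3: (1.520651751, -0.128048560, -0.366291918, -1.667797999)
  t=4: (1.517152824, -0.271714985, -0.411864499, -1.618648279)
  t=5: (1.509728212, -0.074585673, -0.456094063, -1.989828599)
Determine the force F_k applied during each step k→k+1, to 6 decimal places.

F_0 = -11.919831 N
F_1 = -0.585589 N
F_2 = 10.322852 N
F_3 = -9.522603 N
F_4 = 12.831526 N

step 0→1:
  ẍ = (ẋ'−ẋ)/dt = (-0.279481196−-0.098721603)/0.027325 = -6.615173
  θ̈ = (θ̇'−θ̇)/dt = (-1.271270299−-1.409256692)/0.027325 = 5.049822
  sinθ=-0.253042, cosθ=0.967455
  F = (M+m)·ẍ + m·l·cosθ·θ̈ − m·l·sinθ·θ̇² = -12.083499 + 0.148403 − -0.015265 = -11.919831
step 1→2:
  ẍ = (ẋ'−ẋ)/dt = (-0.287006658−-0.279481196)/0.027325 = -0.275406
  θ̈ = (θ̇'−θ̇)/dt = (-1.362226723−-1.271270299)/0.027325 = -3.328689
  sinθ=-0.290100, cosθ=0.956996
  F = (M+m)·ẍ + m·l·cosθ·θ̈ − m·l·sinθ·θ̇² = -0.503065 + -0.096765 − -0.014242 = -0.585589
step 2→3:
  ẍ = (ẋ'−ẋ)/dt = (-0.128048560−-0.287006658)/0.027325 = 5.817314
  θ̈ = (θ̇'−θ̇)/dt = (-1.667797999−-1.362226723)/0.027325 = -11.182846
  sinθ=-0.323162, cosθ=0.946344
  F = (M+m)·ẍ + m·l·cosθ·θ̈ − m·l·sinθ·θ̇² = 10.626103 + -0.321467 − -0.018216 = 10.322852
step 3→4:
  ẍ = (ẋ'−ẋ)/dt = (-0.271714985−-0.128048560)/0.027325 = -5.257692
  θ̈ = (θ̇'−θ̇)/dt = (-1.618648279−-1.667797999)/0.027325 = 1.798709
  sinθ=-0.358156, cosθ=0.933662
  F = (M+m)·ẍ + m·l·cosθ·θ̈ − m·l·sinθ·θ̇² = -9.603878 + 0.051014 − -0.030262 = -9.522603
step 4→5:
  ẍ = (ẋ'−ẋ)/dt = (-0.074585673−-0.271714985)/0.027325 = 7.214247
  θ̈ = (θ̇'−θ̇)/dt = (-1.989828599−-1.618648279)/0.027325 = -13.583909
  sinθ=-0.400319, cosθ=0.916376
  F = (M+m)·ẍ + m·l·cosθ·θ̈ − m·l·sinθ·θ̇² = 13.177790 + -0.378124 − -0.031860 = 12.831526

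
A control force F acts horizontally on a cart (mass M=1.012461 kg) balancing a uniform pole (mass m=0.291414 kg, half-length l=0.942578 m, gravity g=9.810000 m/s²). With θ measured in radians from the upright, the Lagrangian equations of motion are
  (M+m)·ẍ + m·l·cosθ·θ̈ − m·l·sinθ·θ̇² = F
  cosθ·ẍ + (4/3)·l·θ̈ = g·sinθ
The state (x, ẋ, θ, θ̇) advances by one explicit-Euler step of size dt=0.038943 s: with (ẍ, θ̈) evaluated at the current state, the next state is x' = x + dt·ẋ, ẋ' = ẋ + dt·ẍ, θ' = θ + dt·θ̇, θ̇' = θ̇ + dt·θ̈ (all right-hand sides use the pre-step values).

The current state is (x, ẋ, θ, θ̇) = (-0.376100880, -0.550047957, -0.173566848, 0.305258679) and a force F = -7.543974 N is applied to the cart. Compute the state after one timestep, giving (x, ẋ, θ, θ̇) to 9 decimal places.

(-0.397521398, -0.806272281, -0.161679159, 0.453574604)

sinθ=-0.172696696, cosθ=0.984975051
temp = (F + m·l·θ̇²·sinθ)/(M+m) = (-7.543974 + -0.004420260)/1.303875 = -5.789200851
θ̈ = (g·sinθ − cosθ·temp)/(l·(4/3 − m·cos²θ/(M+m))) = 3.808538769
ẍ = temp − m·l·θ̈·cosθ/(M+m) = -6.579470611
Euler: x'=-0.376100880+0.038943·-0.550047957=-0.397521398, ẋ'=-0.550047957+0.038943·-6.579470611=-0.806272281
       θ'=-0.173566848+0.038943·0.305258679=-0.161679159, θ̇'=0.305258679+0.038943·3.808538769=0.453574604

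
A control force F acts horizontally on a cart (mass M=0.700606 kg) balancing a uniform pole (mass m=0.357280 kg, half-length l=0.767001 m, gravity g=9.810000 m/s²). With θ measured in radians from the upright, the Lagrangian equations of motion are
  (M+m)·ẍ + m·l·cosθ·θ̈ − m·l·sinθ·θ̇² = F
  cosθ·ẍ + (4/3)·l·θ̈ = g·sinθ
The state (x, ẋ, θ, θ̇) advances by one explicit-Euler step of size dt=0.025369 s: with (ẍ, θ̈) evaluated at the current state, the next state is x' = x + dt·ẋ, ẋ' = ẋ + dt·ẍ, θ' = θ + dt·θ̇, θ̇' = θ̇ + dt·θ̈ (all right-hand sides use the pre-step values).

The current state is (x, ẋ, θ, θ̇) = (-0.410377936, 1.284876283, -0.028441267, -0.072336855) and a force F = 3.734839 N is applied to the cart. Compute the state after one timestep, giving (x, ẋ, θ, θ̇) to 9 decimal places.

sinθ=-0.028437433, cosθ=0.999595574
temp = (F + m·l·θ̇²·sinθ)/(M+m) = (3.734839 + -0.000040777)/1.057886 = 3.530435437
θ̈ = (g·sinθ − cosθ·temp)/(l·(4/3 − m·cos²θ/(M+m))) = -4.985321848
ẍ = temp − m·l·θ̈·cosθ/(M+m) = 4.821307768
Euler: x'=-0.410377936+0.025369·1.284876283=-0.377781910, ẋ'=1.284876283+0.025369·4.821307768=1.407188040
       θ'=-0.028441267+0.025369·-0.072336855=-0.030276381, θ̇'=-0.072336855+0.025369·-4.985321848=-0.198809485

(-0.377781910, 1.407188040, -0.030276381, -0.198809485)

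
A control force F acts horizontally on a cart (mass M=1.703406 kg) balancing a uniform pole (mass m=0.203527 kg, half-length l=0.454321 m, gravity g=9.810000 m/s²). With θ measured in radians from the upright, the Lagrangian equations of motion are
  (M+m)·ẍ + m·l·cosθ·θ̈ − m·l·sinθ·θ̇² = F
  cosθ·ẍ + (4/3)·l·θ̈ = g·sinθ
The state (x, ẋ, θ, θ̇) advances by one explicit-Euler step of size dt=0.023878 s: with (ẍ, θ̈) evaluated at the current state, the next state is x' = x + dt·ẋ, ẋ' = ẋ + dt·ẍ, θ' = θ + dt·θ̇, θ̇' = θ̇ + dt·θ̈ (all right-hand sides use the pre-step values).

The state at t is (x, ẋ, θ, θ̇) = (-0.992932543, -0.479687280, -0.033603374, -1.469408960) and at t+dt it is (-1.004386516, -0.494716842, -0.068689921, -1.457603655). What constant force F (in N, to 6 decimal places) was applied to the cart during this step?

F = -1.147886 N

ẍ = (ẋ'−ẋ)/dt = (-0.494716842−-0.479687280)/0.023878 = -0.629431
θ̈ = (θ̇'−θ̇)/dt = (-1.457603655−-1.469408960)/0.023878 = 0.494401
sinθ=-0.033597, cosθ=0.999435
F = (M+m)·ẍ + m·l·cosθ·θ̈ − m·l·sinθ·θ̇² = -1.200283 + 0.045690 − -0.006708 = -1.147886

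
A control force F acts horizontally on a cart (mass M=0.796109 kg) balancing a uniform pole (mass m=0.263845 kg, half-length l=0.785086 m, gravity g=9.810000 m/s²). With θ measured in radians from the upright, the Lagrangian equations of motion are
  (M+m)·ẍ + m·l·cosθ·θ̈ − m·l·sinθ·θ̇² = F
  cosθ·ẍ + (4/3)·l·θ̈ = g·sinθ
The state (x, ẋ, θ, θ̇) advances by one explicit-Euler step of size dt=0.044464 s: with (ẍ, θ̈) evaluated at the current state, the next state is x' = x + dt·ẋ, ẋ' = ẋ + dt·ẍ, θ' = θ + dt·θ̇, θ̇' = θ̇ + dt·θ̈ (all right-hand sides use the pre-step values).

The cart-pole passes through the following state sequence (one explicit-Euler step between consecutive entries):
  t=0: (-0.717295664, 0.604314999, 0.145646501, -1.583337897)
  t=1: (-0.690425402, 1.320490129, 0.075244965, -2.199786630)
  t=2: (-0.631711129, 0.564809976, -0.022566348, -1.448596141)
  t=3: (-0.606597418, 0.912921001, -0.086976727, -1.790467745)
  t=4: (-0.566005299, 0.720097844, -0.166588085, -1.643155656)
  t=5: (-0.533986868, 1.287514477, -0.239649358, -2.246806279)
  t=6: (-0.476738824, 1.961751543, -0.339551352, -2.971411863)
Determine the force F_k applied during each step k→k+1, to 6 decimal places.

F_0 = 14.155761 N
F_1 = -14.600004 N
F_2 = 6.715999 N
F_3 = -3.855249 N
F_4 = 10.845836 N
F_5 = 13.041796 N

step 0→1:
  ẍ = (ẋ'−ẋ)/dt = (1.320490129−0.604314999)/0.044464 = 16.106853
  θ̈ = (θ̇'−θ̇)/dt = (-2.199786630−-1.583337897)/0.044464 = -13.863996
  sinθ=0.145132, cosθ=0.989412
  F = (M+m)·ẍ + m·l·cosθ·θ̈ − m·l·sinθ·θ̇² = 17.072524 + -2.841396 − 0.075366 = 14.155761
step 1→2:
  ẍ = (ẋ'−ẋ)/dt = (0.564809976−1.320490129)/0.044464 = -16.995325
  θ̈ = (θ̇'−θ̇)/dt = (-1.448596141−-2.199786630)/0.044464 = 16.894352
  sinθ=0.075174, cosθ=0.997170
  F = (M+m)·ẍ + m·l·cosθ·θ̈ − m·l·sinθ·θ̇² = -18.014263 + 3.489611 − 0.075352 = -14.600004
step 2→3:
  ẍ = (ẋ'−ẋ)/dt = (0.912921001−0.564809976)/0.044464 = 7.829053
  θ̈ = (θ̇'−θ̇)/dt = (-1.790467745−-1.448596141)/0.044464 = -7.688728
  sinθ=-0.022564, cosθ=0.999745
  F = (M+m)·ẍ + m·l·cosθ·θ̈ − m·l·sinθ·θ̇² = 8.298436 + -1.592245 − -0.009808 = 6.715999
step 3→4:
  ẍ = (ẋ'−ẋ)/dt = (0.720097844−0.912921001)/0.044464 = -4.336613
  θ̈ = (θ̇'−θ̇)/dt = (-1.643155656−-1.790467745)/0.044464 = 3.313064
  sinθ=-0.086867, cosθ=0.996220
  F = (M+m)·ẍ + m·l·cosθ·θ̈ − m·l·sinθ·θ̇² = -4.596610 + 0.683677 − -0.057684 = -3.855249
step 4→5:
  ẍ = (ẋ'−ẋ)/dt = (1.287514477−0.720097844)/0.044464 = 12.761259
  θ̈ = (θ̇'−θ̇)/dt = (-2.246806279−-1.643155656)/0.044464 = -13.576166
  sinθ=-0.165819, cosθ=0.986156
  F = (M+m)·ẍ + m·l·cosθ·θ̈ − m·l·sinθ·θ̇² = 13.526348 + -2.773250 − -0.092738 = 10.845836
step 5→6:
  ẍ = (ẋ'−ẋ)/dt = (1.961751543−1.287514477)/0.044464 = 15.163662
  θ̈ = (θ̇'−θ̇)/dt = (-2.971411863−-2.246806279)/0.044464 = -16.296455
  sinθ=-0.237362, cosθ=0.971421
  F = (M+m)·ẍ + m·l·cosθ·θ̈ − m·l·sinθ·θ̇² = 16.072784 + -3.279192 − -0.248204 = 13.041796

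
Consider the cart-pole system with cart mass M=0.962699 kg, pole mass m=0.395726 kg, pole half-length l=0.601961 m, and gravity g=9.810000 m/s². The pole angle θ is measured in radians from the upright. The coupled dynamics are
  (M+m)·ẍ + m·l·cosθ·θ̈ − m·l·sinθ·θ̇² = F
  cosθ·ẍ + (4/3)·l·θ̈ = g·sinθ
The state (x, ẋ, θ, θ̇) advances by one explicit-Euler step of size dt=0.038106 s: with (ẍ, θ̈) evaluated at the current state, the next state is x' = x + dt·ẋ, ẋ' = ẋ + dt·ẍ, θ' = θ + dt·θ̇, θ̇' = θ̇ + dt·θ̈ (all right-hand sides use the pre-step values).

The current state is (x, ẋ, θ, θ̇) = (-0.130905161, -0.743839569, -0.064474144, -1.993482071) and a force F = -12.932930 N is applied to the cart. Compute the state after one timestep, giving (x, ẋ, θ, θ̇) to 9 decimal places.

sinθ=-0.064429484, cosθ=0.997922262
temp = (F + m·l·θ̇²·sinθ)/(M+m) = (-12.932930 + -0.060991914)/1.358425 = -9.565431963
θ̈ = (g·sinθ − cosθ·temp)/(l·(4/3 − m·cos²θ/(M+m))) = 14.193841434
ẍ = temp − m·l·θ̈·cosθ/(M+m) = -12.049273784
Euler: x'=-0.130905161+0.038106·-0.743839569=-0.159249912, ẋ'=-0.743839569+0.038106·-12.049273784=-1.202989196
       θ'=-0.064474144+0.038106·-1.993482071=-0.140437772, θ̇'=-1.993482071+0.038106·14.193841434=-1.452611549

(-0.159249912, -1.202989196, -0.140437772, -1.452611549)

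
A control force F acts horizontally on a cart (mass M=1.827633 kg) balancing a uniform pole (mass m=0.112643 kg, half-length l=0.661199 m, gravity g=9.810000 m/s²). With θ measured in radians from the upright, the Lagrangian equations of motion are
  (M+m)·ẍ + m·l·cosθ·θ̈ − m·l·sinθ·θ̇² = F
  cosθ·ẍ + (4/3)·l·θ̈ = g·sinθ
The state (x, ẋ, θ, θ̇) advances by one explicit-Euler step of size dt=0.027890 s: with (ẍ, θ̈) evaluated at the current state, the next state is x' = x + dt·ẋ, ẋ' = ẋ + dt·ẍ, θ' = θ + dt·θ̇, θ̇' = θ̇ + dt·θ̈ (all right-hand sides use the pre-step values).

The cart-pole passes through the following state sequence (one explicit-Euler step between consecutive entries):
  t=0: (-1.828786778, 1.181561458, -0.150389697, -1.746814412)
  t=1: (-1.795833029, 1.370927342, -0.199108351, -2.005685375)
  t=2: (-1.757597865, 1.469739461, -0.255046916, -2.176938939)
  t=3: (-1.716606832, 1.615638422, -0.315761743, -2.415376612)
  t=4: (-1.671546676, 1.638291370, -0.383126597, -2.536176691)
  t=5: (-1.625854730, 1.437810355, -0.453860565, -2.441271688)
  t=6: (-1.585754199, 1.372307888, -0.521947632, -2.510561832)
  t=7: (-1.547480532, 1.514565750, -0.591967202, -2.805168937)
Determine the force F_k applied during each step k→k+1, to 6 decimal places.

step 0→1:
  ẍ = (ẋ'−ẋ)/dt = (1.370927342−1.181561458)/0.027890 = 6.789741
  θ̈ = (θ̇'−θ̇)/dt = (-2.005685375−-1.746814412)/0.027890 = -9.281856
  sinθ=-0.149823, cosθ=0.988713
  F = (M+m)·ẍ + m·l·cosθ·θ̈ − m·l·sinθ·θ̇² = 13.173972 + -0.683504 − -0.034049 = 12.524517
step 1→2:
  ẍ = (ẋ'−ẋ)/dt = (1.469739461−1.370927342)/0.027890 = 3.542923
  θ̈ = (θ̇'−θ̇)/dt = (-2.176938939−-2.005685375)/0.027890 = -6.140321
  sinθ=-0.197795, cosθ=0.980243
  F = (M+m)·ẍ + m·l·cosθ·θ̈ − m·l·sinθ·θ̇² = 6.874248 + -0.448292 − -0.059262 = 6.485218
step 2→3:
  ẍ = (ẋ'−ẋ)/dt = (1.615638422−1.469739461)/0.027890 = 5.231228
  θ̈ = (θ̇'−θ̇)/dt = (-2.415376612−-2.176938939)/0.027890 = -8.549217
  sinθ=-0.252291, cosθ=0.967651
  F = (M+m)·ẍ + m·l·cosθ·θ̈ − m·l·sinθ·θ̇² = 10.150027 + -0.616143 − -0.089049 = 9.622933
step 3→4:
  ẍ = (ẋ'−ẋ)/dt = (1.638291370−1.615638422)/0.027890 = 0.812225
  θ̈ = (θ̇'−θ̇)/dt = (-2.536176691−-2.415376612)/0.027890 = -4.331304
  sinθ=-0.310541, cosθ=0.950560
  F = (M+m)·ẍ + m·l·cosθ·θ̈ − m·l·sinθ·θ̇² = 1.575940 + -0.306644 − -0.134935 = 1.404231
step 4→5:
  ẍ = (ẋ'−ẋ)/dt = (1.437810355−1.638291370)/0.027890 = -7.188276
  θ̈ = (θ̇'−θ̇)/dt = (-2.441271688−-2.536176691)/0.027890 = 3.402833
  sinθ=-0.373822, cosθ=0.927500
  F = (M+m)·ẍ + m·l·cosθ·θ̈ − m·l·sinθ·θ̇² = -13.947239 + 0.235067 − -0.179086 = -13.533087
step 5→6:
  ẍ = (ẋ'−ẋ)/dt = (1.372307888−1.437810355)/0.027890 = -2.348600
  θ̈ = (θ̇'−θ̇)/dt = (-2.510561832−-2.441271688)/0.027890 = -2.484408
  sinθ=-0.438439, cosθ=0.898761
  F = (M+m)·ẍ + m·l·cosθ·θ̈ − m·l·sinθ·θ̇² = -4.556933 + -0.166304 − -0.194615 = -4.528622
step 6→7:
  ẍ = (ẋ'−ẋ)/dt = (1.514565750−1.372307888)/0.027890 = 5.100676
  θ̈ = (θ̇'−θ̇)/dt = (-2.805168937−-2.510561832)/0.027890 = -10.563181
  sinθ=-0.498569, cosθ=0.866850
  F = (M+m)·ẍ + m·l·cosθ·θ̈ − m·l·sinθ·θ̇² = 9.896720 + -0.681985 − -0.234047 = 9.448782

F_0 = 12.524517 N
F_1 = 6.485218 N
F_2 = 9.622933 N
F_3 = 1.404231 N
F_4 = -13.533087 N
F_5 = -4.528622 N
F_6 = 9.448782 N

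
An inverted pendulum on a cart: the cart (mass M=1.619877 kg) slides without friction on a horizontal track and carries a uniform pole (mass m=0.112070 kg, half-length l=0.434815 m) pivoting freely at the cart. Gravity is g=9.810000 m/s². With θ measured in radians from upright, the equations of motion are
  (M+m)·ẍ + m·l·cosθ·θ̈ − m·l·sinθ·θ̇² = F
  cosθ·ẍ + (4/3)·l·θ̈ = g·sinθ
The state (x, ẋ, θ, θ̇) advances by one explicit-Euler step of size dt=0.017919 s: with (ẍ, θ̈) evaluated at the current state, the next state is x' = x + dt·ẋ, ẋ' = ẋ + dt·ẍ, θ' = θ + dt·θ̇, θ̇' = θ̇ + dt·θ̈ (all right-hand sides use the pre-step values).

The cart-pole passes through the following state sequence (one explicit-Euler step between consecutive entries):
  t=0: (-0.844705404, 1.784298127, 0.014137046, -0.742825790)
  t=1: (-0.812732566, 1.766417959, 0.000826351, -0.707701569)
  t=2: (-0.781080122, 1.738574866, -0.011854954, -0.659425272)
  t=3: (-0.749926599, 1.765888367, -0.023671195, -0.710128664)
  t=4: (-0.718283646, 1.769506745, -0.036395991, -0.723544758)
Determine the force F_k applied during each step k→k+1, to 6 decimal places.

step 0→1:
  ẍ = (ẋ'−ẋ)/dt = (1.766417959−1.784298127)/0.017919 = -0.997833
  θ̈ = (θ̇'−θ̇)/dt = (-0.707701569−-0.742825790)/0.017919 = 1.960166
  sinθ=0.014137, cosθ=0.999900
  F = (M+m)·ẍ + m·l·cosθ·θ̈ − m·l·sinθ·θ̇² = -1.728194 + 0.095509 − 0.000380 = -1.633065
step 1→2:
  ẍ = (ẋ'−ẋ)/dt = (1.738574866−1.766417959)/0.017919 = -1.553831
  θ̈ = (θ̇'−θ̇)/dt = (-0.659425272−-0.707701569)/0.017919 = 2.694140
  sinθ=0.000826, cosθ=1.000000
  F = (M+m)·ẍ + m·l·cosθ·θ̈ − m·l·sinθ·θ̇² = -2.691152 + 0.131285 − 0.000020 = -2.559888
step 2→3:
  ẍ = (ẋ'−ẋ)/dt = (1.765888367−1.738574866)/0.017919 = 1.524276
  θ̈ = (θ̇'−θ̇)/dt = (-0.710128664−-0.659425272)/0.017919 = -2.829588
  sinθ=-0.011855, cosθ=0.999930
  F = (M+m)·ẍ + m·l·cosθ·θ̈ − m·l·sinθ·θ̇² = 2.639965 + -0.137875 − -0.000251 = 2.502341
step 3→4:
  ẍ = (ẋ'−ẋ)/dt = (1.769506745−1.765888367)/0.017919 = 0.201930
  θ̈ = (θ̇'−θ̇)/dt = (-0.723544758−-0.710128664)/0.017919 = -0.748708
  sinθ=-0.023669, cosθ=0.999720
  F = (M+m)·ẍ + m·l·cosθ·θ̈ − m·l·sinθ·θ̇² = 0.349731 + -0.036474 − -0.000582 = 0.313839

F_0 = -1.633065 N
F_1 = -2.559888 N
F_2 = 2.502341 N
F_3 = 0.313839 N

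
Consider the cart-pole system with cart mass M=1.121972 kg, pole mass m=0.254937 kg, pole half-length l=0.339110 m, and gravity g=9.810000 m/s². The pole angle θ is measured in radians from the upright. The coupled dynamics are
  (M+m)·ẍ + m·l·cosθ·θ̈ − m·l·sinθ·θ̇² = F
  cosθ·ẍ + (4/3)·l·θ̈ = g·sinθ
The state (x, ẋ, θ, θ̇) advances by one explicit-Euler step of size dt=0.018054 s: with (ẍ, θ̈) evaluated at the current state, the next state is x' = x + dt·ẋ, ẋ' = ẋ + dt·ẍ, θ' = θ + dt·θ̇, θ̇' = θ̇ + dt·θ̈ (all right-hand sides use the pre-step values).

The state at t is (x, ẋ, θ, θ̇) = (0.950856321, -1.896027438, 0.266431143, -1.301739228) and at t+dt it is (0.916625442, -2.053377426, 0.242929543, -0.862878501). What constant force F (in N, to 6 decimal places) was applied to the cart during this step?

F = -10.011708 N

ẍ = (ẋ'−ẋ)/dt = (-2.053377426−-1.896027438)/0.018054 = -8.715519
θ̈ = (θ̇'−θ̇)/dt = (-0.862878501−-1.301739228)/0.018054 = 24.308227
sinθ=0.263290, cosθ=0.964717
F = (M+m)·ẍ + m·l·cosθ·θ̈ − m·l·sinθ·θ̇² = -12.000477 + 2.027340 − 0.038571 = -10.011708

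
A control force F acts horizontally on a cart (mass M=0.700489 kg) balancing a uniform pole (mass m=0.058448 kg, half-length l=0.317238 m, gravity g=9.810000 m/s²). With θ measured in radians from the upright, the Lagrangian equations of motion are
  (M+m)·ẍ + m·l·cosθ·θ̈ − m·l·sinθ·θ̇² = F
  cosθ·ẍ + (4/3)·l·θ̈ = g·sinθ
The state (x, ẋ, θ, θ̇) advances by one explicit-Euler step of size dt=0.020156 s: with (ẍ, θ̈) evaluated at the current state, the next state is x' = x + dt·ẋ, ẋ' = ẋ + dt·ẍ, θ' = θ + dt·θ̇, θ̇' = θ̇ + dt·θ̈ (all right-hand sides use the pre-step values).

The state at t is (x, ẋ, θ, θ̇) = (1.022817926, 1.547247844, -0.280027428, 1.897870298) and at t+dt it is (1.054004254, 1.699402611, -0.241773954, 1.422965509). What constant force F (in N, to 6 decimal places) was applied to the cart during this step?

ẍ = (ẋ'−ẋ)/dt = (1.699402611−1.547247844)/0.020156 = 7.548857
θ̈ = (θ̇'−θ̇)/dt = (1.422965509−1.897870298)/0.020156 = -23.561460
sinθ=-0.276382, cosθ=0.961048
F = (M+m)·ẍ + m·l·cosθ·θ̈ − m·l·sinθ·θ̇² = 5.729107 + -0.419858 − -0.018459 = 5.327708

F = 5.327708 N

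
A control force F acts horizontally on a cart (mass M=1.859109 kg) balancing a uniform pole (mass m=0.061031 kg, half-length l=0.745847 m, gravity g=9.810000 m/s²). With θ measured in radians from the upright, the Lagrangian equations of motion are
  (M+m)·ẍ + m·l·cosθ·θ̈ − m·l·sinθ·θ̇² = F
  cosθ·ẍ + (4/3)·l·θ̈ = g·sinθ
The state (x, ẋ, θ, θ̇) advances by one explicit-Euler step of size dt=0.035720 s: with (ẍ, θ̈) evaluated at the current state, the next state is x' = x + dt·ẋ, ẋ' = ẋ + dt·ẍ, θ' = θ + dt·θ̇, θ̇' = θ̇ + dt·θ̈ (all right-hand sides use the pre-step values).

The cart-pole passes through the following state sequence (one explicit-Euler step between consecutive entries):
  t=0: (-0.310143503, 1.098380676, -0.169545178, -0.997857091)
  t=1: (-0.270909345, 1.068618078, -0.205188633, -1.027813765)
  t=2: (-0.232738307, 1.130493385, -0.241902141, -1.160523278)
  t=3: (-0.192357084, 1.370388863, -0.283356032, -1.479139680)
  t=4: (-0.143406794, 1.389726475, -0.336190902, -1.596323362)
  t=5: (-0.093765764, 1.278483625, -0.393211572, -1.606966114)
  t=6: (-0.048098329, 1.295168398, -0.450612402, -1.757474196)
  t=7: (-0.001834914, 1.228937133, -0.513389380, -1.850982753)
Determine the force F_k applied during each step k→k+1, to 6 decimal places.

step 0→1:
  ẍ = (ẋ'−ẋ)/dt = (1.068618078−1.098380676)/0.035720 = -0.833219
  θ̈ = (θ̇'−θ̇)/dt = (-1.027813765−-0.997857091)/0.035720 = -0.838653
  sinθ=-0.168734, cosθ=0.985662
  F = (M+m)·ẍ + m·l·cosθ·θ̈ − m·l·sinθ·θ̇² = -1.599898 + -0.037628 − -0.007648 = -1.629878
step 1→2:
  ẍ = (ẋ'−ẋ)/dt = (1.130493385−1.068618078)/0.035720 = 1.732231
  θ̈ = (θ̇'−θ̇)/dt = (-1.160523278−-1.027813765)/0.035720 = -3.715272
  sinθ=-0.203752, cosθ=0.979023
  F = (M+m)·ẍ + m·l·cosθ·θ̈ − m·l·sinθ·θ̇² = 3.326127 + -0.165571 − -0.009798 = 3.170354
step 2→3:
  ẍ = (ẋ'−ẋ)/dt = (1.370388863−1.130493385)/0.035720 = 6.715999
  θ̈ = (θ̇'−θ̇)/dt = (-1.479139680−-1.160523278)/0.035720 = -8.919832
  sinθ=-0.239550, cosθ=0.970884
  F = (M+m)·ẍ + m·l·cosθ·θ̈ − m·l·sinθ·θ̇² = 12.895658 + -0.394207 − -0.014686 = 12.516137
step 3→4:
  ẍ = (ẋ'−ẋ)/dt = (1.389726475−1.370388863)/0.035720 = 0.541367
  θ̈ = (θ̇'−θ̇)/dt = (-1.596323362−-1.479139680)/0.035720 = -3.280618
  sinθ=-0.279579, cosθ=0.960123
  F = (M+m)·ẍ + m·l·cosθ·θ̈ − m·l·sinθ·θ̇² = 1.039500 + -0.143378 − -0.027843 = 0.923965
step 4→5:
  ẍ = (ẋ'−ẋ)/dt = (1.278483625−1.389726475)/0.035720 = -3.114302
  θ̈ = (θ̇'−θ̇)/dt = (-1.606966114−-1.596323362)/0.035720 = -0.297949
  sinθ=-0.329894, cosθ=0.944018
  F = (M+m)·ẍ + m·l·cosθ·θ̈ − m·l·sinθ·θ̇² = -5.979895 + -0.012803 − -0.038266 = -5.954432
step 5→6:
  ẍ = (ẋ'−ẋ)/dt = (1.295168398−1.278483625)/0.035720 = 0.467099
  θ̈ = (θ̇'−θ̇)/dt = (-1.757474196−-1.606966114)/0.035720 = -4.213552
  sinθ=-0.383157, cosθ=0.923683
  F = (M+m)·ẍ + m·l·cosθ·θ̈ − m·l·sinθ·θ̇² = 0.896895 + -0.177162 − -0.045039 = 0.764772
step 6→7:
  ẍ = (ẋ'−ẋ)/dt = (1.228937133−1.295168398)/0.035720 = -1.854179
  θ̈ = (θ̇'−θ̇)/dt = (-1.850982753−-1.757474196)/0.035720 = -2.617821
  sinθ=-0.435517, cosθ=0.900181
  F = (M+m)·ẍ + m·l·cosθ·θ̈ − m·l·sinθ·θ̇² = -3.560283 + -0.107268 − -0.061233 = -3.606318

F_0 = -1.629878 N
F_1 = 3.170354 N
F_2 = 12.516137 N
F_3 = 0.923965 N
F_4 = -5.954432 N
F_5 = 0.764772 N
F_6 = -3.606318 N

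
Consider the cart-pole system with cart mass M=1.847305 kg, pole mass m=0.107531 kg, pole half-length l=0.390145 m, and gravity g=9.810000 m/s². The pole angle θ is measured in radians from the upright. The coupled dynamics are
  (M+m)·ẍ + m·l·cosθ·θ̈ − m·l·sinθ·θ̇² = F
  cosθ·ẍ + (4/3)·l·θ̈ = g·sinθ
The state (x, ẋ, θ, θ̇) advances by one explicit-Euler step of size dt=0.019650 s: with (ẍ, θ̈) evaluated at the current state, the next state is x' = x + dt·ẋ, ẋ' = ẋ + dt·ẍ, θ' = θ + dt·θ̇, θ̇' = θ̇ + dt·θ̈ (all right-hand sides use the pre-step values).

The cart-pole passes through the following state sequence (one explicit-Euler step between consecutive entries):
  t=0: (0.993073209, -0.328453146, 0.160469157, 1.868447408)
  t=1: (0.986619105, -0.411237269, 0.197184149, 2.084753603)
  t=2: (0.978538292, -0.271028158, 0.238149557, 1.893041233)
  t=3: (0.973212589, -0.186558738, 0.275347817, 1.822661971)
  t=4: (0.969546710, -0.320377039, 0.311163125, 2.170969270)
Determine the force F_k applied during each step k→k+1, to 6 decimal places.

step 0→1:
  ẍ = (ẋ'−ẋ)/dt = (-0.411237269−-0.328453146)/0.019650 = -4.212932
  θ̈ = (θ̇'−θ̇)/dt = (2.084753603−1.868447408)/0.019650 = 11.007949
  sinθ=0.159781, cosθ=0.987152
  F = (M+m)·ẍ + m·l·cosθ·θ̈ − m·l·sinθ·θ̇² = -8.235592 + 0.455880 − 0.023402 = -7.803114
step 1→2:
  ẍ = (ẋ'−ẋ)/dt = (-0.271028158−-0.411237269)/0.019650 = 7.135324
  θ̈ = (θ̇'−θ̇)/dt = (1.893041233−2.084753603)/0.019650 = -9.756355
  sinθ=0.195909, cosθ=0.980622
  F = (M+m)·ẍ + m·l·cosθ·θ̈ − m·l·sinθ·θ̇² = 13.948388 + -0.401374 − 0.035721 = 13.511293
step 2→3:
  ẍ = (ẋ'−ẋ)/dt = (-0.186558738−-0.271028158)/0.019650 = 4.298698
  θ̈ = (θ̇'−θ̇)/dt = (1.822661971−1.893041233)/0.019650 = -3.581642
  sinθ=0.235905, cosθ=0.971776
  F = (M+m)·ẍ + m·l·cosθ·θ̈ − m·l·sinθ·θ̇² = 8.403250 + -0.146019 − 0.035466 = 8.221765
step 3→4:
  ẍ = (ẋ'−ẋ)/dt = (-0.320377039−-0.186558738)/0.019650 = -6.810092
  θ̈ = (θ̇'−θ̇)/dt = (2.170969270−1.822661971)/0.019650 = 17.725562
  sinθ=0.271882, cosθ=0.962331
  F = (M+m)·ẍ + m·l·cosθ·θ̈ − m·l·sinθ·θ̇² = -13.312612 + 0.715623 − 0.037892 = -12.634882

F_0 = -7.803114 N
F_1 = 13.511293 N
F_2 = 8.221765 N
F_3 = -12.634882 N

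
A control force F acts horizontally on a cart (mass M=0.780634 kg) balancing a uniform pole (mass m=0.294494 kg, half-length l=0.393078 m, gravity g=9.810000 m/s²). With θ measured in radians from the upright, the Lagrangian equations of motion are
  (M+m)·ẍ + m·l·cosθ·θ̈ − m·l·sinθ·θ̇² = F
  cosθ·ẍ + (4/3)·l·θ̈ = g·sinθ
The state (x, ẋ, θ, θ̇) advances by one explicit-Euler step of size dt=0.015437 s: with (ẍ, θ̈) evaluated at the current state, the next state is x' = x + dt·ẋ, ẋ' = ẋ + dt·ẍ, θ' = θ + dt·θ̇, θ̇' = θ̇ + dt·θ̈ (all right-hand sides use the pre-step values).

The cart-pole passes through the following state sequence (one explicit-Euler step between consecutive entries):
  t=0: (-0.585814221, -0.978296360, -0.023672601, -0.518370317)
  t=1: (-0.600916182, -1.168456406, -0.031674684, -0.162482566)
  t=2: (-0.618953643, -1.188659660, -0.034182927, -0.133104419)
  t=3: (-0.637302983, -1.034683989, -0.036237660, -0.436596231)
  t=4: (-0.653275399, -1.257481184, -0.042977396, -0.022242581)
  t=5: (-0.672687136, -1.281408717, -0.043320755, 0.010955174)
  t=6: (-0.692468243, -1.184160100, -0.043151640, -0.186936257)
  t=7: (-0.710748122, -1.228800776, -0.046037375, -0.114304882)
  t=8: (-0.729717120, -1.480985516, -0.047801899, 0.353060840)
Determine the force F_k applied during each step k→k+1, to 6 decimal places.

F_0 = -10.575197 N
F_1 = -1.186792 N
F_2 = 8.449389 N
F_3 = -12.411054 N
F_4 = -1.417745 N
F_5 = 5.290437 N
F_6 = -2.564736 N
F_7 = -14.062660 N

step 0→1:
  ẍ = (ẋ'−ẋ)/dt = (-1.168456406−-0.978296360)/0.015437 = -12.318459
  θ̈ = (θ̇'−θ̇)/dt = (-0.162482566−-0.518370317)/0.015437 = 23.054204
  sinθ=-0.023670, cosθ=0.999720
  F = (M+m)·ẍ + m·l·cosθ·θ̈ − m·l·sinθ·θ̇² = -13.243920 + 2.667986 − -0.000736 = -10.575197
step 1→2:
  ẍ = (ẋ'−ẋ)/dt = (-1.188659660−-1.168456406)/0.015437 = -1.308755
  θ̈ = (θ̇'−θ̇)/dt = (-0.133104419−-0.162482566)/0.015437 = 1.903100
  sinθ=-0.031669, cosθ=0.999498
  F = (M+m)·ẍ + m·l·cosθ·θ̈ − m·l·sinθ·θ̇² = -1.407079 + 0.220191 − -0.000097 = -1.186792
step 2→3:
  ẍ = (ẋ'−ẋ)/dt = (-1.034683989−-1.188659660)/0.015437 = 9.974456
  θ̈ = (θ̇'−θ̇)/dt = (-0.436596231−-0.133104419)/0.015437 = -19.660025
  sinθ=-0.034176, cosθ=0.999416
  F = (M+m)·ẍ + m·l·cosθ·θ̈ − m·l·sinθ·θ̇² = 10.723817 + -2.274498 − -0.000070 = 8.449389
step 3→4:
  ẍ = (ẋ'−ẋ)/dt = (-1.257481184−-1.034683989)/0.015437 = -14.432674
  θ̈ = (θ̇'−θ̇)/dt = (-0.022242581−-0.436596231)/0.015437 = 26.841592
  sinθ=-0.036230, cosθ=0.999343
  F = (M+m)·ẍ + m·l·cosθ·θ̈ − m·l·sinθ·θ̇² = -15.516972 + 3.105119 − -0.000799 = -12.411054
step 4→5:
  ẍ = (ẋ'−ẋ)/dt = (-1.281408717−-1.257481184)/0.015437 = -1.550012
  θ̈ = (θ̇'−θ̇)/dt = (0.010955174−-0.022242581)/0.015437 = 2.150532
  sinθ=-0.042964, cosθ=0.999077
  F = (M+m)·ẍ + m·l·cosθ·θ̈ − m·l·sinθ·θ̇² = -1.666461 + 0.248714 − -0.000002 = -1.417745
step 5→6:
  ẍ = (ẋ'−ẋ)/dt = (-1.184160100−-1.281408717)/0.015437 = 6.299710
  θ̈ = (θ̇'−θ̇)/dt = (-0.186936257−0.010955174)/0.015437 = -12.819293
  sinθ=-0.043307, cosθ=0.999062
  F = (M+m)·ẍ + m·l·cosθ·θ̈ − m·l·sinθ·θ̇² = 6.772994 + -1.482558 − -0.000001 = 5.290437
step 6→7:
  ẍ = (ẋ'−ẋ)/dt = (-1.228800776−-1.184160100)/0.015437 = -2.891797
  θ̈ = (θ̇'−θ̇)/dt = (-0.114304882−-0.186936257)/0.015437 = 4.705019
  sinθ=-0.043138, cosθ=0.999069
  F = (M+m)·ẍ + m·l·cosθ·θ̈ − m·l·sinθ·θ̇² = -3.109052 + 0.544142 − -0.000175 = -2.564736
step 7→8:
  ẍ = (ẋ'−ẋ)/dt = (-1.480985516−-1.228800776)/0.015437 = -16.336383
  θ̈ = (θ̇'−θ̇)/dt = (0.353060840−-0.114304882)/0.015437 = 30.275683
  sinθ=-0.046021, cosθ=0.998940
  F = (M+m)·ẍ + m·l·cosθ·θ̈ − m·l·sinθ·θ̇² = -17.563702 + 3.500973 − -0.000070 = -14.062660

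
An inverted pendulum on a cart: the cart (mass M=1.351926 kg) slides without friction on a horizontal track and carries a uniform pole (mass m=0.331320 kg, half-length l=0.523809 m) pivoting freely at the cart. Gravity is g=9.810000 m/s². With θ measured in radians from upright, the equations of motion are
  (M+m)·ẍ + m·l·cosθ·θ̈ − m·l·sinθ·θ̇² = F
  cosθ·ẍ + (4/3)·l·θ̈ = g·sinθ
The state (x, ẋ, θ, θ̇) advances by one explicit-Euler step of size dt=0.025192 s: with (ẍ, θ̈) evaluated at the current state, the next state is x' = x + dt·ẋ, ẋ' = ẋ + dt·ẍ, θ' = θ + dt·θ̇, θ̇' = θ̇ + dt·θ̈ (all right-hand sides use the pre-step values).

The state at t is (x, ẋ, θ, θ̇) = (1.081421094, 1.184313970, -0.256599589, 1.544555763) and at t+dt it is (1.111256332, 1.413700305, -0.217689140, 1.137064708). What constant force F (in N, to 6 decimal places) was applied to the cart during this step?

ẍ = (ẋ'−ẋ)/dt = (1.413700305−1.184313970)/0.025192 = 9.105523
θ̈ = (θ̇'−θ̇)/dt = (1.137064708−1.544555763)/0.025192 = -16.175415
sinθ=-0.253793, cosθ=0.967259
F = (M+m)·ẍ + m·l·cosθ·θ̈ − m·l·sinθ·θ̇² = 15.326835 + -2.715305 − -0.105077 = 12.716607

F = 12.716607 N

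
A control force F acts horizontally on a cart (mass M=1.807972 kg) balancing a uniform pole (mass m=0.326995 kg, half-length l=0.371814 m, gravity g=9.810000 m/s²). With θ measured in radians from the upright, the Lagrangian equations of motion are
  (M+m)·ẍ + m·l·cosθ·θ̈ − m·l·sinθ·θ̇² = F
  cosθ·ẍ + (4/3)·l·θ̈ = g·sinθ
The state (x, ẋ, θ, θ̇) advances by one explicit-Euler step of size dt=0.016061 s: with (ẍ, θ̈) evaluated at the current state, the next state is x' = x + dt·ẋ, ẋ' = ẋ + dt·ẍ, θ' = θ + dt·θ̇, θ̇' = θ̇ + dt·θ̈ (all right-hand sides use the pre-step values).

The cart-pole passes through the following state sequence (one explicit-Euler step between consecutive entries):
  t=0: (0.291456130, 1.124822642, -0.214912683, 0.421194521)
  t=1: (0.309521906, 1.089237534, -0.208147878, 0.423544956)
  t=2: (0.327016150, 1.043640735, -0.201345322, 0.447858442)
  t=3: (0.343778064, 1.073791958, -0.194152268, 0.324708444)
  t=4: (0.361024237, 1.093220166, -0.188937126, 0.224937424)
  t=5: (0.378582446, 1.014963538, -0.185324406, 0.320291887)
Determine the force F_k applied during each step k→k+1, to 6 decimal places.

step 0→1:
  ẍ = (ẋ'−ẋ)/dt = (1.089237534−1.124822642)/0.016061 = -2.215622
  θ̈ = (θ̇'−θ̇)/dt = (0.423544956−0.421194521)/0.016061 = 0.146344
  sinθ=-0.213262, cosθ=0.976995
  F = (M+m)·ẍ + m·l·cosθ·θ̈ − m·l·sinθ·θ̇² = -4.730280 + 0.017383 − -0.004600 = -4.708297
step 1→2:
  ẍ = (ẋ'−ẋ)/dt = (1.043640735−1.089237534)/0.016061 = -2.838976
  θ̈ = (θ̇'−θ̇)/dt = (0.447858442−0.423544956)/0.016061 = 1.513821
  sinθ=-0.206648, cosθ=0.978415
  F = (M+m)·ẍ + m·l·cosθ·θ̈ − m·l·sinθ·θ̇² = -6.061121 + 0.180080 − -0.004507 = -5.876534
step 2→3:
  ẍ = (ẋ'−ẋ)/dt = (1.073791958−1.043640735)/0.016061 = 1.877294
  θ̈ = (θ̇'−θ̇)/dt = (0.324708444−0.447858442)/0.016061 = -7.667642
  sinθ=-0.199988, cosθ=0.979798
  F = (M+m)·ẍ + m·l·cosθ·θ̈ − m·l·sinθ·θ̇² = 4.007961 + -0.913409 − -0.004877 = 3.099429
step 3→4:
  ẍ = (ẋ'−ẋ)/dt = (1.093220166−1.073791958)/0.016061 = 1.209651
  θ̈ = (θ̇'−θ̇)/dt = (0.224937424−0.324708444)/0.016061 = -6.212005
  sinθ=-0.192935, cosθ=0.981212
  F = (M+m)·ẍ + m·l·cosθ·θ̈ − m·l·sinθ·θ̇² = 2.582565 + -0.741074 − -0.002473 = 1.843965
step 4→5:
  ẍ = (ẋ'−ẋ)/dt = (1.014963538−1.093220166)/0.016061 = -4.872463
  θ̈ = (θ̇'−θ̇)/dt = (0.320291887−0.224937424)/0.016061 = 5.937019
  sinθ=-0.187815, cosθ=0.982204
  F = (M+m)·ẍ + m·l·cosθ·θ̈ − m·l·sinθ·θ̇² = -10.402548 + 0.708985 − -0.001155 = -9.692407

F_0 = -4.708297 N
F_1 = -5.876534 N
F_2 = 3.099429 N
F_3 = 1.843965 N
F_4 = -9.692407 N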